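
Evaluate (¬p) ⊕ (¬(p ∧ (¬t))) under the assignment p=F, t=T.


Substitute p=F, t=T:
¬p = T
¬t = F
p ∧ (¬t) = F ∧ F = F
¬(p ∧ (¬t)) = T
(¬p) ⊕ (¬(p ∧ (¬t))) = T ⊕ T = F

F


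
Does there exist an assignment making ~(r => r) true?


Check all 2 assignments over {r}:
r | φ
-----
False | False
True | False
No assignment makes the formula true.

Unsatisfiable.


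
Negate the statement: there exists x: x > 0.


¬(for all x: φ) = there exists x: ¬φ, and ¬(there exists x: φ) = for all x: ¬φ.
Apply to the existential statement.

for all x: NOT(x > 0)


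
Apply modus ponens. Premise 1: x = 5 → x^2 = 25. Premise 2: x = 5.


Modus ponens: from (P → Q) and P, infer Q.
P = 'x = 5' is asserted, and P → Q holds, so Q follows.

x^2 = 25.


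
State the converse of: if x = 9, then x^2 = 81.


The converse of (P → Q) is (Q → P). It is not in general equivalent to the original.
Here P = 'x = 9' and Q = 'x^2 = 81'.

If x^2 = 81, then x = 9.


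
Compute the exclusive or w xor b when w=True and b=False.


Exclusive or is true when exactly one operand is true.
Substitute: w=True, b=False.
True xor False evaluates to True.

True


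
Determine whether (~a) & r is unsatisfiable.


Truth table over {a, r}:
a | r | φ
---------
False | False | False
True | False | False
False | True | True
True | True | False
Satisfying assignment at row 3: a=False, r=True gives True.

No, it is not a contradiction.


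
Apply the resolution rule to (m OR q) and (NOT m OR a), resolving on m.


The clauses contain complementary literals m and NOTm.
Resolution eliminates this pair and disjoins the remaining literals (merging duplicates).

(q OR a)


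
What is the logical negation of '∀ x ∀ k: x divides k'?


Negation flips each quantifier (∀↔∃) and negates the inner predicate.
¬(∀ x ∀ k: φ) = ∃ x ∃ k: ¬φ.

∃ x ∃ k: ¬(x divides k)


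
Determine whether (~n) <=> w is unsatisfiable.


Truth table over {n, w}:
n | w | φ
---------
False | False | False
True | False | True
False | True | True
True | True | False
Satisfying assignment at row 2: n=True, w=False gives True.

No, it is not a contradiction.


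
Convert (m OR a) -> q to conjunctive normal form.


Step 1: Rewrite as ¬(m ∨ a) ∨ q = (¬m ∧ ¬a) ∨ q.
Step 2: Distribute ∨ over ∧.

((NOT m) OR q) AND ((NOT a) OR q)


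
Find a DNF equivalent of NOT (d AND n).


Step 1: Apply De Morgan: ¬(d ∧ n) = ¬d ∨ ¬n.

(NOT d) OR (NOT n)


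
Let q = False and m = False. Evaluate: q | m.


Disjunction is false only when both operands are false.
Substitute: q=False, m=False.
False | False evaluates to False.

False


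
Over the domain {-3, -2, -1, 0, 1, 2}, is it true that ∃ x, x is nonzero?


Evaluate the predicate on each element: -3:T, -2:T, -1:T, 0:F, 1:T, 2:T.
Witness x = -3 satisfies the predicate.

T


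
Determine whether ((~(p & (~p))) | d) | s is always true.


Build the truth table over {d, p, s}:
d | p | s | φ
-------------
False | False | False | True
True | False | False | True
False | True | False | True
True | True | False | True
False | False | True | True
True | False | True | True
False | True | True | True
True | True | True | True
Every row evaluates to true.

Yes, it is a tautology.


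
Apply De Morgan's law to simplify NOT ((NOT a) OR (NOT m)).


De Morgan: the negation of a disjunction is the conjunction of the negations.
Distribute NOT across OR, flipping it to AND, and negate each literal.

a AND m


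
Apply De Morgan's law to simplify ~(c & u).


De Morgan: the negation of a conjunction is the disjunction of the negations.
Distribute ~ across &, flipping it to |, and negate each literal.

(~c) | (~u)


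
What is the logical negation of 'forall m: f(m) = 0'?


¬(forall x: φ) = exists x: ¬φ, and ¬(exists x: φ) = forall x: ¬φ.
Apply to the universal statement.

exists m: ~(f(m) = 0)


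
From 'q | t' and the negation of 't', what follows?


Disjunctive syllogism: from (P ∨ Q) and ¬P, infer Q.
One disjunct, 't', is ruled out; the other must hold.

q


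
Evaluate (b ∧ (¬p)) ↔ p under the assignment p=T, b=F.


Substitute p=T, b=F:
¬p = F
b ∧ (¬p) = F ∧ F = F
(b ∧ (¬p)) ↔ p = F ↔ T = F

F


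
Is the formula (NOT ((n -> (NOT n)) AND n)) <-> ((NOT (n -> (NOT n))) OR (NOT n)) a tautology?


Build the truth table over {n}:
n | φ
-----
F | T
T | T
Every row evaluates to true.

Yes, it is a tautology.


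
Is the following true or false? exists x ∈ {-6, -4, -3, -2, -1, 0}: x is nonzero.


Evaluate the predicate on each element: -6:True, -4:True, -3:True, -2:True, -1:True, 0:False.
Witness x = -6 satisfies the predicate.

True


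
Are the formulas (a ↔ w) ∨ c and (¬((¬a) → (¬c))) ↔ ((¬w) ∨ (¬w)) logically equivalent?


Compare truth tables:
a | c | w | φ | ψ
-----------------
F | F | F | T | F
T | F | F | F | F
F | T | F | T | T
T | T | F | T | F
F | F | T | F | T
T | F | T | T | T
F | T | T | T | F
T | T | T | T | T
They differ at row 1 (a=F, c=F, w=F): φ=T but ψ=F.

No, they are not logically equivalent.


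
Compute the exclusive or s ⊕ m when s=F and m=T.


Exclusive or is true when exactly one operand is true.
Substitute: s=F, m=T.
F ⊕ T evaluates to T.

T


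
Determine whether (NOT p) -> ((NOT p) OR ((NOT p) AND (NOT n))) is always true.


Build the truth table over {n, p}:
n | p | φ
---------
F | F | T
T | F | T
F | T | T
T | T | T
Every row evaluates to true.

Yes, it is a tautology.


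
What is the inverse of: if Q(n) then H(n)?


The inverse of (P → Q) is (¬P → ¬Q). It is equivalent to the converse, not to the original.
Here P = 'Q(n)' and Q = 'H(n)'.

If not (Q(n)), then not (H(n)).


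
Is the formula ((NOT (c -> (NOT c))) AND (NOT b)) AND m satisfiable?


Search for a satisfying assignment over {b, c, m}.
Try b=F, c=T, m=T: the formula evaluates to T.
A satisfying assignment exists.

Satisfiable.


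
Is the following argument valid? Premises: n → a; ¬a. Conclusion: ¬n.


This matches the form of modus tollens: the conclusion follows in every model of the premises.

Valid.


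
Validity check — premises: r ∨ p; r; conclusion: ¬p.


This is affirming a disjunct (fallacy). There exist truth assignments where the premises are all true but the conclusion is false.

Invalid.


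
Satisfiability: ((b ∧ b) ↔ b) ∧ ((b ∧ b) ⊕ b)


Check all 2 assignments over {b}:
b | φ
-----
F | F
T | F
No assignment makes the formula true.

Unsatisfiable.


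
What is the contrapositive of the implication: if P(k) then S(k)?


The contrapositive of (P → Q) is (¬Q → ¬P); it is logically equivalent to the original.
Here P = 'P(k)' and Q = 'S(k)'.

If not (S(k)), then not (P(k)).


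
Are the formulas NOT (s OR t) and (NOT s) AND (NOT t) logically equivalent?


Compare truth tables:
s | t | φ | ψ
-------------
F | F | T | T
T | F | F | F
F | T | F | F
T | T | F | F
The columns φ and ψ agree on every row.

Yes, they are logically equivalent.


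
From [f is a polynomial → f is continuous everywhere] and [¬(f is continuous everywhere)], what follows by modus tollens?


Modus tollens: from (P → Q) and ¬Q, infer ¬P.
Q = 'f is continuous everywhere' is denied; since P → Q, P must also fail.

Not (f is a polynomial).


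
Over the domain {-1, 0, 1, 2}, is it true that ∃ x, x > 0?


Evaluate the predicate on each element: -1:F, 0:F, 1:T, 2:T.
Witness x = 1 satisfies the predicate.

T


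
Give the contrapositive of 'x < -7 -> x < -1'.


The contrapositive of (P → Q) is (¬Q → ¬P); it is logically equivalent to the original.
Here P = 'x < -7' and Q = 'x < -1'.

If not (x < -1), then not (x < -7).


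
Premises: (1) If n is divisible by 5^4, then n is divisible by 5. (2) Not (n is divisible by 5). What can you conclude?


Modus tollens: from (P → Q) and ¬Q, infer ¬P.
Q = 'n is divisible by 5' is denied; since P → Q, P must also fail.

Not (n is divisible by 5^4).


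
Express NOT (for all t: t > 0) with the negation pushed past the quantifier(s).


¬(for all x: φ) = there exists x: ¬φ, and ¬(there exists x: φ) = for all x: ¬φ.
Apply to the universal statement.

there exists t: NOT(t > 0)


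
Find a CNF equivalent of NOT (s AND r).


Step 1: Apply De Morgan: ¬(s ∧ r) = ¬s ∨ ¬r.

(NOT s) OR (NOT r)


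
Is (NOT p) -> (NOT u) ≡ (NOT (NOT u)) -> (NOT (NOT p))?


Compare truth tables:
p | u | φ | ψ
-------------
F | F | T | T
T | F | T | T
F | T | F | F
T | T | T | T
The columns φ and ψ agree on every row.

Yes, they are logically equivalent.


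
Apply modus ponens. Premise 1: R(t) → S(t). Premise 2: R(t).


Modus ponens: from (P → Q) and P, infer Q.
P = 'R(t)' is asserted, and P → Q holds, so Q follows.

S(t).


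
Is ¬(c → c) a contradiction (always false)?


Truth table over {c}:
c | φ
-----
F | F
T | F
Every row is false.

Yes, it is a contradiction.


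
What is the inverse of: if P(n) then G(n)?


The inverse of (P → Q) is (¬P → ¬Q). It is equivalent to the converse, not to the original.
Here P = 'P(n)' and Q = 'G(n)'.

If not (P(n)), then not (G(n)).


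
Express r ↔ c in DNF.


Step 1: r ↔ c is true exactly when both agree: (r ∧ c) ∨ (¬r ∧ ¬c).

(r ∧ c) ∨ ((¬r) ∧ (¬c))


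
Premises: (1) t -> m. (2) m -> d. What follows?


Hypothetical syllogism: from (P → Q) and (Q → R), infer (P → R).
Chain the two implications through the shared middle term 'm'.

t -> d


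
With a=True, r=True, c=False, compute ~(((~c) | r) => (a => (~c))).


Substitute a=True, r=True, c=False:
~c = True
(~c) | r = True | True = True
~c = True
a => (~c) = True => True = True
((~c) | r) => (a => (~c)) = True => True = True
~(((~c) | r) => (a => (~c))) = False

False


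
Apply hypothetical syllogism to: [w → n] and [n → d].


Hypothetical syllogism: from (P → Q) and (Q → R), infer (P → R).
Chain the two implications through the shared middle term 'n'.

w → d


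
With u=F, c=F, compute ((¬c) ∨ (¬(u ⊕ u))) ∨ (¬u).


Substitute u=F, c=F:
¬c = T
u ⊕ u = F ⊕ F = F
¬(u ⊕ u) = T
(¬c) ∨ (¬(u ⊕ u)) = T ∨ T = T
¬u = T
((¬c) ∨ (¬(u ⊕ u))) ∨ (¬u) = T ∨ T = T

T


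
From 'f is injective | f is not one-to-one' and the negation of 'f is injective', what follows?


Disjunctive syllogism: from (P ∨ Q) and ¬P, infer Q.
One disjunct, 'f is injective', is ruled out; the other must hold.

f is not one-to-one


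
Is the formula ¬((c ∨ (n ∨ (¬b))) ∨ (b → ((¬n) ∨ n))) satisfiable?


Check all 8 assignments over {b, c, n}:
b | c | n | φ
-------------
F | F | F | F
T | F | F | F
F | T | F | F
T | T | F | F
F | F | T | F
T | F | T | F
F | T | T | F
T | T | T | F
No assignment makes the formula true.

Unsatisfiable.


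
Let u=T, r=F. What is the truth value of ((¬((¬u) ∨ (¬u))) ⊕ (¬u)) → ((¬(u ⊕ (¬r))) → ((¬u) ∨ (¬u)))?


Substitute u=T, r=F:
… (earlier sub-steps elided)
¬u = F
(¬((¬u) ∨ (¬u))) ⊕ (¬u) = T ⊕ F = T
¬r = T
u ⊕ (¬r) = T ⊕ T = F
¬(u ⊕ (¬r)) = T
¬u = F
¬u = F
(¬u) ∨ (¬u) = F ∨ F = F
(¬(u ⊕ (¬r))) → ((¬u) ∨ (¬u)) = T → F = F
((¬((¬u) ∨ (¬u))) ⊕ (¬u)) → ((¬(u ⊕ (¬r))) → ((¬u) ∨ (¬u))) = T → F = F

F


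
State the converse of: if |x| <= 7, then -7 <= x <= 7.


The converse of (P → Q) is (Q → P). It is not in general equivalent to the original.
Here P = '|x| <= 7' and Q = '-7 <= x <= 7'.

If -7 <= x <= 7, then |x| <= 7.


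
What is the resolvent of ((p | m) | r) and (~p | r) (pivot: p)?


The clauses contain complementary literals p and ~p.
Resolution eliminates this pair and disjoins the remaining literals (merging duplicates).

(m | r)


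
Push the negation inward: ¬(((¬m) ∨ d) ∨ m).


De Morgan: the negation of a disjunction is the conjunction of the negations.
Distribute ¬ across ∨, flipping it to ∧, and negate each literal.

(m ∧ (¬d)) ∧ (¬m)


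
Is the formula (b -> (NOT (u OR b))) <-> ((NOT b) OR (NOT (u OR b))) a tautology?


Build the truth table over {b, u}:
b | u | φ
---------
F | F | T
T | F | T
F | T | T
T | T | T
Every row evaluates to true.

Yes, it is a tautology.


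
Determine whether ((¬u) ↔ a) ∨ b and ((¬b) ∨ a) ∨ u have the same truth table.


Compare truth tables:
a | b | u | φ | ψ
-----------------
F | F | F | F | T
T | F | F | T | T
F | T | F | T | F
T | T | F | T | T
F | F | T | T | T
T | F | T | F | T
F | T | T | T | T
T | T | T | T | T
They differ at row 1 (a=F, b=F, u=F): φ=F but ψ=T.

No, they are not logically equivalent.


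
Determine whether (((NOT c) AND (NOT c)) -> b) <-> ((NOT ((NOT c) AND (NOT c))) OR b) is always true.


Build the truth table over {b, c}:
b | c | φ
---------
F | F | T
T | F | T
F | T | T
T | T | T
Every row evaluates to true.

Yes, it is a tautology.


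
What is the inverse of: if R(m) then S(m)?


The inverse of (P → Q) is (¬P → ¬Q). It is equivalent to the converse, not to the original.
Here P = 'R(m)' and Q = 'S(m)'.

If not (R(m)), then not (S(m)).


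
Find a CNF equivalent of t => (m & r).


Step 1: Rewrite t → (m ∧ r) as ¬t ∨ (m ∧ r).
Step 2: Distribute ∨ over ∧.

((~t) | m) & ((~t) | r)


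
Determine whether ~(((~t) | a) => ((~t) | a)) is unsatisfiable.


Truth table over {a, t}:
a | t | φ
---------
False | False | False
True | False | False
False | True | False
True | True | False
Every row is false.

Yes, it is a contradiction.


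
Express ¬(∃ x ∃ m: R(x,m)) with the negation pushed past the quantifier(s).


Negation flips each quantifier (∀↔∃) and negates the inner predicate.
¬(∃ x ∃ m: φ) = ∀ x ∀ m: ¬φ.

∀ x ∀ m: ¬(R(x,m))


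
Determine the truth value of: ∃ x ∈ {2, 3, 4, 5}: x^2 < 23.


Evaluate the predicate on each element: 2:T, 3:T, 4:T, 5:F.
Witness x = 2 satisfies the predicate.

T


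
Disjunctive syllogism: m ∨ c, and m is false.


Disjunctive syllogism: from (P ∨ Q) and ¬P, infer Q.
One disjunct, 'm', is ruled out; the other must hold.

c


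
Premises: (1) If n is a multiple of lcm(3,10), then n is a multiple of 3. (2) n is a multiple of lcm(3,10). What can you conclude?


Modus ponens: from (P → Q) and P, infer Q.
P = 'n is a multiple of lcm(3,10)' is asserted, and P → Q holds, so Q follows.

n is a multiple of 3.


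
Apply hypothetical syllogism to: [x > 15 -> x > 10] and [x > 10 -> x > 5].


Hypothetical syllogism: from (P → Q) and (Q → R), infer (P → R).
Chain the two implications through the shared middle term 'x > 10'.

x > 15 -> x > 5


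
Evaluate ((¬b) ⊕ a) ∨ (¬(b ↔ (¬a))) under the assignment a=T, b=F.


Substitute a=T, b=F:
¬b = T
(¬b) ⊕ a = T ⊕ T = F
¬a = F
b ↔ (¬a) = F ↔ F = T
¬(b ↔ (¬a)) = F
((¬b) ⊕ a) ∨ (¬(b ↔ (¬a))) = F ∨ F = F

F


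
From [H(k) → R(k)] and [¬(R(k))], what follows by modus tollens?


Modus tollens: from (P → Q) and ¬Q, infer ¬P.
Q = 'R(k)' is denied; since P → Q, P must also fail.

Not (H(k)).


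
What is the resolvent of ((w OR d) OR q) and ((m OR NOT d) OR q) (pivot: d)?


The clauses contain complementary literals d and NOTd.
Resolution eliminates this pair and disjoins the remaining literals (merging duplicates).

((q OR w) OR m)


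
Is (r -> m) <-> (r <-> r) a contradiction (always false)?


Truth table over {m, r}:
m | r | φ
---------
F | F | T
T | F | T
F | T | F
T | T | T
Satisfying assignment at row 1: m=F, r=F gives T.

No, it is not a contradiction.


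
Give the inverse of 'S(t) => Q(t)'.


The inverse of (P → Q) is (¬P → ¬Q). It is equivalent to the converse, not to the original.
Here P = 'S(t)' and Q = 'Q(t)'.

If not (S(t)), then not (Q(t)).


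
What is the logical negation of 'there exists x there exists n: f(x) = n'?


Negation flips each quantifier (∀↔∃) and negates the inner predicate.
¬(there exists x there exists n: φ) = for all x for all n: ¬φ.

for all x for all n: NOT(f(x) = n)


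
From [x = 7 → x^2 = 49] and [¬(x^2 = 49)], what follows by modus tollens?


Modus tollens: from (P → Q) and ¬Q, infer ¬P.
Q = 'x^2 = 49' is denied; since P → Q, P must also fail.

Not (x = 7).


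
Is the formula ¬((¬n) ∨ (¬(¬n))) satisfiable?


Check all 2 assignments over {n}:
n | φ
-----
F | F
T | F
No assignment makes the formula true.

Unsatisfiable.


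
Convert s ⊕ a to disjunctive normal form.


Step 1: s ⊕ a is true exactly when they disagree: (s ∧ ¬a) ∨ (¬s ∧ a).

(s ∧ (¬a)) ∨ ((¬s) ∧ a)


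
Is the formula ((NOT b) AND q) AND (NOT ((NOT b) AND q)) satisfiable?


Check all 4 assignments over {b, q}:
b | q | φ
---------
F | F | F
T | F | F
F | T | F
T | T | F
No assignment makes the formula true.

Unsatisfiable.


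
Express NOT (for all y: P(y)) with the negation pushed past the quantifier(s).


¬(for all x: φ) = there exists x: ¬φ, and ¬(there exists x: φ) = for all x: ¬φ.
Apply to the universal statement.

there exists y: NOT(P(y))


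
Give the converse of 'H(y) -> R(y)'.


The converse of (P → Q) is (Q → P). It is not in general equivalent to the original.
Here P = 'H(y)' and Q = 'R(y)'.

If R(y), then H(y).


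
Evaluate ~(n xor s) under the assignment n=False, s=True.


Substitute n=False, s=True:
n xor s = False xor True = True
~(n xor s) = False

False


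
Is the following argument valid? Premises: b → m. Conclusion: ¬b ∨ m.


This matches the form of material implication: the conclusion follows in every model of the premises.

Valid.


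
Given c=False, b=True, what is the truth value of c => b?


Implication is false only when antecedent is true and consequent is false.
Substitute: c=False, b=True.
False => True evaluates to True.

True


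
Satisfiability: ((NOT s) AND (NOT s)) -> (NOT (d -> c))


Search for a satisfying assignment over {c, d, s}.
Try c=F, d=T, s=F: the formula evaluates to T.
A satisfying assignment exists.

Satisfiable.


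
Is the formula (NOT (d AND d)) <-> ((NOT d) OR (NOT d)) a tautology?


Build the truth table over {d}:
d | φ
-----
F | T
T | T
Every row evaluates to true.

Yes, it is a tautology.


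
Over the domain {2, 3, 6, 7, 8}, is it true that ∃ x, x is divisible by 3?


Evaluate the predicate on each element: 2:F, 3:T, 6:T, 7:F, 8:F.
Witness x = 3 satisfies the predicate.

T


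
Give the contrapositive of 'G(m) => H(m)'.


The contrapositive of (P → Q) is (¬Q → ¬P); it is logically equivalent to the original.
Here P = 'G(m)' and Q = 'H(m)'.

If not (H(m)), then not (G(m)).


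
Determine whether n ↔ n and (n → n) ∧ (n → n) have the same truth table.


Compare truth tables:
n | φ | ψ
---------
F | T | T
T | T | T
The columns φ and ψ agree on every row.

Yes, they are logically equivalent.


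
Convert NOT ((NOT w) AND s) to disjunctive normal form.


Step 1: Apply De Morgan: ¬((¬w) ∧ s) = ¬(¬w) ∨ ¬s.
Step 2: Eliminate any double negations (¬¬X = X).

w OR (NOT s)


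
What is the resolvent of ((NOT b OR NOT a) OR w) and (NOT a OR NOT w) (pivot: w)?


The clauses contain complementary literals w and NOTw.
Resolution eliminates this pair and disjoins the remaining literals (merging duplicates).

(NOT a OR NOT b)


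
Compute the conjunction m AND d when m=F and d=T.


Conjunction is true only when both operands are true.
Substitute: m=F, d=T.
F AND T evaluates to F.

F


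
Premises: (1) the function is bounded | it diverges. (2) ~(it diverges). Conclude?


Disjunctive syllogism: from (P ∨ Q) and ¬P, infer Q.
One disjunct, 'it diverges', is ruled out; the other must hold.

the function is bounded


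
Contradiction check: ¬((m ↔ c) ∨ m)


Truth table over {c, m}:
c | m | φ
---------
F | F | F
T | F | T
F | T | F
T | T | F
Satisfying assignment at row 2: c=T, m=F gives T.

No, it is not a contradiction.


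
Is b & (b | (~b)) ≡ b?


Compare truth tables:
b | φ | ψ
---------
False | False | False
True | True | True
The columns φ and ψ agree on every row.

Yes, they are logically equivalent.


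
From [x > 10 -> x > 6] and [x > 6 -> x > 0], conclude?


Hypothetical syllogism: from (P → Q) and (Q → R), infer (P → R).
Chain the two implications through the shared middle term 'x > 6'.

x > 10 -> x > 0


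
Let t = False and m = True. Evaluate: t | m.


Disjunction is false only when both operands are false.
Substitute: t=False, m=True.
False | True evaluates to True.

True


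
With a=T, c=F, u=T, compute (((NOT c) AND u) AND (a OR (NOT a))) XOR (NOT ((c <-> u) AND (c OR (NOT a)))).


Substitute a=T, c=F, u=T:
… (earlier sub-steps elided)
(NOT c) AND u = T AND T = T
NOT a = F
a OR (NOT a) = T OR F = T
((NOT c) AND u) AND (a OR (NOT a)) = T AND T = T
c <-> u = F <-> T = F
NOT a = F
c OR (NOT a) = F OR F = F
(c <-> u) AND (c OR (NOT a)) = F AND F = F
NOT ((c <-> u) AND (c OR (NOT a))) = T
(((NOT c) AND u) AND (a OR (NOT a))) XOR (NOT ((c <-> u) AND (c OR (NOT a)))) = T XOR T = F

F


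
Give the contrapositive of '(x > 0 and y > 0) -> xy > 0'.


The contrapositive of (P → Q) is (¬Q → ¬P); it is logically equivalent to the original.
Here P = '(x > 0 and y > 0)' and Q = 'xy > 0'.

If not (xy > 0), then not ((x > 0 and y > 0)).


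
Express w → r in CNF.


Step 1: Rewrite w → r as ¬w ∨ r.

(¬w) ∨ r


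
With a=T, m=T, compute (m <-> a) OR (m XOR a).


Substitute a=T, m=T:
m <-> a = T <-> T = T
m XOR a = T XOR T = F
(m <-> a) OR (m XOR a) = T OR F = T

T


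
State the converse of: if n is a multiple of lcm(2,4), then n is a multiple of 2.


The converse of (P → Q) is (Q → P). It is not in general equivalent to the original.
Here P = 'n is a multiple of lcm(2,4)' and Q = 'n is a multiple of 2'.

If n is a multiple of 2, then n is a multiple of lcm(2,4).


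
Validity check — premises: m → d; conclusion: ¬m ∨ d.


This matches the form of material implication: the conclusion follows in every model of the premises.

Valid.


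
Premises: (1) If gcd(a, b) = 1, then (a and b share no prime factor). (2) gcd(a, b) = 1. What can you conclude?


Modus ponens: from (P → Q) and P, infer Q.
P = 'gcd(a, b) = 1' is asserted, and P → Q holds, so Q follows.

(a and b share no prime factor).


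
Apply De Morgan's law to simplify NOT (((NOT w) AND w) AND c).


De Morgan: the negation of a conjunction is the disjunction of the negations.
Distribute NOT across AND, flipping it to OR, and negate each literal.

(w OR (NOT w)) OR (NOT c)


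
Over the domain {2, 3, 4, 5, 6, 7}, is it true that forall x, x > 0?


Evaluate the predicate on each element: 2:True, 3:True, 4:True, 5:True, 6:True, 7:True.
Every element satisfies the predicate.

True


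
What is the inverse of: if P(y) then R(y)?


The inverse of (P → Q) is (¬P → ¬Q). It is equivalent to the converse, not to the original.
Here P = 'P(y)' and Q = 'R(y)'.

If not (P(y)), then not (R(y)).


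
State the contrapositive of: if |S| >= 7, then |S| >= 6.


The contrapositive of (P → Q) is (¬Q → ¬P); it is logically equivalent to the original.
Here P = '|S| >= 7' and Q = '|S| >= 6'.

If not (|S| >= 6), then not (|S| >= 7).


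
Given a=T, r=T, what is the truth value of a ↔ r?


Biconditional is true when both operands have the same truth value.
Substitute: a=T, r=T.
T ↔ T evaluates to T.

T


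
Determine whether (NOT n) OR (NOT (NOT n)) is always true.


Build the truth table over {n}:
n | φ
-----
F | T
T | T
Every row evaluates to true.

Yes, it is a tautology.


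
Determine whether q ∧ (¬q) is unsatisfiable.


Truth table over {q}:
q | φ
-----
F | F
T | F
Every row is false.

Yes, it is a contradiction.


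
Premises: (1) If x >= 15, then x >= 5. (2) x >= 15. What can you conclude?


Modus ponens: from (P → Q) and P, infer Q.
P = 'x >= 15' is asserted, and P → Q holds, so Q follows.

x >= 5.


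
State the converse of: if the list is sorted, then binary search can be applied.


The converse of (P → Q) is (Q → P). It is not in general equivalent to the original.
Here P = 'the list is sorted' and Q = 'binary search can be applied'.

If binary search can be applied, then the list is sorted.


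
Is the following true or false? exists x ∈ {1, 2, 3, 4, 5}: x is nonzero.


Evaluate the predicate on each element: 1:True, 2:True, 3:True, 4:True, 5:True.
Witness x = 1 satisfies the predicate.

True


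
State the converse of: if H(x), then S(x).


The converse of (P → Q) is (Q → P). It is not in general equivalent to the original.
Here P = 'H(x)' and Q = 'S(x)'.

If S(x), then H(x).


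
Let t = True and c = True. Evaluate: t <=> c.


Biconditional is true when both operands have the same truth value.
Substitute: t=True, c=True.
True <=> True evaluates to True.

True


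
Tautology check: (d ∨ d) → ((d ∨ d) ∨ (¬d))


Build the truth table over {d}:
d | φ
-----
F | T
T | T
Every row evaluates to true.

Yes, it is a tautology.


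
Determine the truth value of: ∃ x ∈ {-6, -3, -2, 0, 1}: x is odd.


Evaluate the predicate on each element: -6:F, -3:T, -2:F, 0:F, 1:T.
Witness x = -3 satisfies the predicate.

T


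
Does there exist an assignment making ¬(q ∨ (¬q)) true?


Check all 2 assignments over {q}:
q | φ
-----
F | F
T | F
No assignment makes the formula true.

Unsatisfiable.


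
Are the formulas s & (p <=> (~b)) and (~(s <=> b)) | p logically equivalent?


Compare truth tables:
b | p | s | φ | ψ
-----------------
False | False | False | False | False
True | False | False | False | True
False | True | False | False | True
True | True | False | False | True
False | False | True | False | True
True | False | True | True | False
False | True | True | True | True
True | True | True | False | True
They differ at row 2 (b=True, p=False, s=False): φ=False but ψ=True.

No, they are not logically equivalent.


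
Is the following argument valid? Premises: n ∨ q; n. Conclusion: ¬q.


This is affirming a disjunct (fallacy). There exist truth assignments where the premises are all true but the conclusion is false.

Invalid.


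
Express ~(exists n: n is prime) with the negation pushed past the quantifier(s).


¬(forall x: φ) = exists x: ¬φ, and ¬(exists x: φ) = forall x: ¬φ.
Apply to the existential statement.

forall n: ~(n is prime)


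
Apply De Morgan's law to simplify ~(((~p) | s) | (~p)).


De Morgan: the negation of a disjunction is the conjunction of the negations.
Distribute ~ across |, flipping it to &, and negate each literal.

(p & (~s)) & p


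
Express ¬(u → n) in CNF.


Step 1: Rewrite u → n as ¬u ∨ n.
Step 2: Negate: ¬(¬u ∨ n) = u ∧ ¬n (De Morgan + double negation).

u ∧ (¬n)


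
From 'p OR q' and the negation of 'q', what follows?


Disjunctive syllogism: from (P ∨ Q) and ¬P, infer Q.
One disjunct, 'q', is ruled out; the other must hold.

p


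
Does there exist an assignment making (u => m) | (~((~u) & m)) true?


Search for a satisfying assignment over {m, u}.
Try m=False, u=False: the formula evaluates to True.
A satisfying assignment exists.

Satisfiable.


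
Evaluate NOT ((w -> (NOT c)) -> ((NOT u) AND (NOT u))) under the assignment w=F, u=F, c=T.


Substitute w=F, u=F, c=T:
NOT c = F
w -> (NOT c) = F -> F = T
NOT u = T
NOT u = T
(NOT u) AND (NOT u) = T AND T = T
(w -> (NOT c)) -> ((NOT u) AND (NOT u)) = T -> T = T
NOT ((w -> (NOT c)) -> ((NOT u) AND (NOT u))) = F

F


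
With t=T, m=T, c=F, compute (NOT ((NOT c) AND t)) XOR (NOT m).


Substitute t=T, m=T, c=F:
NOT c = T
(NOT c) AND t = T AND T = T
NOT ((NOT c) AND t) = F
NOT m = F
(NOT ((NOT c) AND t)) XOR (NOT m) = F XOR F = F

F


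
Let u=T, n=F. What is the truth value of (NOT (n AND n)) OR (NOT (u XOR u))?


Substitute u=T, n=F:
n AND n = F AND F = F
NOT (n AND n) = T
u XOR u = T XOR T = F
NOT (u XOR u) = T
(NOT (n AND n)) OR (NOT (u XOR u)) = T OR T = T

T


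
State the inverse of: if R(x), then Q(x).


The inverse of (P → Q) is (¬P → ¬Q). It is equivalent to the converse, not to the original.
Here P = 'R(x)' and Q = 'Q(x)'.

If not (R(x)), then not (Q(x)).


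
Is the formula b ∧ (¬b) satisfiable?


Check all 2 assignments over {b}:
b | φ
-----
F | F
T | F
No assignment makes the formula true.

Unsatisfiable.


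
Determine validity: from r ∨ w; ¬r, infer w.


This matches the form of disjunctive syllogism: the conclusion follows in every model of the premises.

Valid.


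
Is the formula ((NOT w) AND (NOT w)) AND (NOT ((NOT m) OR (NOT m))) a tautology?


Build the truth table over {m, w}:
m | w | φ
---------
F | F | F
T | F | T
F | T | F
T | T | F
Counterexample at row 1: with m=F, w=F, the formula is F.

No, it is not a tautology.


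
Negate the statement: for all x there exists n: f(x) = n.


Negation flips each quantifier (∀↔∃) and negates the inner predicate.
¬(for all x there exists n: φ) = there exists x for all n: ¬φ.

there exists x for all n: NOT(f(x) = n)


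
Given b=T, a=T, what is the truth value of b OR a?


Disjunction is false only when both operands are false.
Substitute: b=T, a=T.
T OR T evaluates to T.

T


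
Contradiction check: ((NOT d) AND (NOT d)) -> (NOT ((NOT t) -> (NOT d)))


Truth table over {d, t}:
d | t | φ
---------
F | F | F
T | F | T
F | T | F
T | T | T
Satisfying assignment at row 2: d=T, t=F gives T.

No, it is not a contradiction.


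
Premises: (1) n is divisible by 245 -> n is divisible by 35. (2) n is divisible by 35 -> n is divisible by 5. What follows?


Hypothetical syllogism: from (P → Q) and (Q → R), infer (P → R).
Chain the two implications through the shared middle term 'n is divisible by 35'.

n is divisible by 245 -> n is divisible by 5


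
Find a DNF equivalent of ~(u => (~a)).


Step 1: Rewrite implication then negate: ¬(¬u ∨ (¬a)) = u ∧ ¬(¬a).
Step 2: Eliminate any double negations (¬¬X = X).

u & a


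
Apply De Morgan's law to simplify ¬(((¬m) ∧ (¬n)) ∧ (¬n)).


De Morgan: the negation of a conjunction is the disjunction of the negations.
Distribute ¬ across ∧, flipping it to ∨, and negate each literal.

(m ∨ n) ∨ n


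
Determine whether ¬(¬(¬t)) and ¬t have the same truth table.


Compare truth tables:
t | φ | ψ
---------
F | T | T
T | F | F
The columns φ and ψ agree on every row.

Yes, they are logically equivalent.


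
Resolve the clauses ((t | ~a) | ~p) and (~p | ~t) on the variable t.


The clauses contain complementary literals t and ~t.
Resolution eliminates this pair and disjoins the remaining literals (merging duplicates).

(~p | ~a)


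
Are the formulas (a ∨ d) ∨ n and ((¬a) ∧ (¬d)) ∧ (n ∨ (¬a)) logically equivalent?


Compare truth tables:
a | d | n | φ | ψ
-----------------
F | F | F | F | T
T | F | F | T | F
F | T | F | T | F
T | T | F | T | F
F | F | T | T | T
T | F | T | T | F
F | T | T | T | F
T | T | T | T | F
They differ at row 1 (a=F, d=F, n=F): φ=F but ψ=T.

No, they are not logically equivalent.


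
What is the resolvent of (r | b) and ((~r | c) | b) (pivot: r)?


The clauses contain complementary literals r and ~r.
Resolution eliminates this pair and disjoins the remaining literals (merging duplicates).

(b | c)


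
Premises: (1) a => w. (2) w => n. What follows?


Hypothetical syllogism: from (P → Q) and (Q → R), infer (P → R).
Chain the two implications through the shared middle term 'w'.

a => n


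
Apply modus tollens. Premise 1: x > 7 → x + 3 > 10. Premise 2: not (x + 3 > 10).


Modus tollens: from (P → Q) and ¬Q, infer ¬P.
Q = 'x + 3 > 10' is denied; since P → Q, P must also fail.

Not (x > 7).


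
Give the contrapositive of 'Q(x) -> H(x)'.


The contrapositive of (P → Q) is (¬Q → ¬P); it is logically equivalent to the original.
Here P = 'Q(x)' and Q = 'H(x)'.

If not (H(x)), then not (Q(x)).


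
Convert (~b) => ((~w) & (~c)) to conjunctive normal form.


Step 1: Rewrite (¬b) → ((¬w) ∧ (¬c)) as ¬(¬b) ∨ ((¬w) ∧ (¬c)).
Step 2: Distribute ∨ over ∧.
Step 3: Eliminate any double negations (¬¬X = X).

(b | (~w)) & (b | (~c))


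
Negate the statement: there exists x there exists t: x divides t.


Negation flips each quantifier (∀↔∃) and negates the inner predicate.
¬(there exists x there exists t: φ) = for all x for all t: ¬φ.

for all x for all t: NOT(x divides t)


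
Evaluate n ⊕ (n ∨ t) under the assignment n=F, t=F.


Substitute n=F, t=F:
n ∨ t = F ∨ F = F
n ⊕ (n ∨ t) = F ⊕ F = F

F


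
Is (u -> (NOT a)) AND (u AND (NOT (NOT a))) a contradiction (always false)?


Truth table over {a, u}:
a | u | φ
---------
F | F | F
T | F | F
F | T | F
T | T | F
Every row is false.

Yes, it is a contradiction.


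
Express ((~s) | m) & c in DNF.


Step 1: Distribute ∧ over ∨: ((¬s) ∨ m) ∧ c = ((¬s) ∧ c) ∨ (m ∧ c).

((~s) & c) | (m & c)


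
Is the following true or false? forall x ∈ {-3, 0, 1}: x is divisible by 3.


Evaluate the predicate on each element: -3:True, 0:True, 1:False.
Counterexample x = 1 fails the predicate.

False


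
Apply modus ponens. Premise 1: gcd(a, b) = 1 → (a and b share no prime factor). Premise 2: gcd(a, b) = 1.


Modus ponens: from (P → Q) and P, infer Q.
P = 'gcd(a, b) = 1' is asserted, and P → Q holds, so Q follows.

(a and b share no prime factor).


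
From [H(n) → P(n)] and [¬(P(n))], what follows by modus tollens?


Modus tollens: from (P → Q) and ¬Q, infer ¬P.
Q = 'P(n)' is denied; since P → Q, P must also fail.

Not (H(n)).


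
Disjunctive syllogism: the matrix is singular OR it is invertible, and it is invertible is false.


Disjunctive syllogism: from (P ∨ Q) and ¬P, infer Q.
One disjunct, 'it is invertible', is ruled out; the other must hold.

the matrix is singular


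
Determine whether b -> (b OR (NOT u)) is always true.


Build the truth table over {b, u}:
b | u | φ
---------
F | F | T
T | F | T
F | T | T
T | T | T
Every row evaluates to true.

Yes, it is a tautology.


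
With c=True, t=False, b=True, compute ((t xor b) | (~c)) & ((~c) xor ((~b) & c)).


Substitute c=True, t=False, b=True:
t xor b = False xor True = True
~c = False
(t xor b) | (~c) = True | False = True
~c = False
~b = False
(~b) & c = False & True = False
(~c) xor ((~b) & c) = False xor False = False
((t xor b) | (~c)) & ((~c) xor ((~b) & c)) = True & False = False

False


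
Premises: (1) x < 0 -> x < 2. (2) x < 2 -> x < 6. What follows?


Hypothetical syllogism: from (P → Q) and (Q → R), infer (P → R).
Chain the two implications through the shared middle term 'x < 2'.

x < 0 -> x < 6


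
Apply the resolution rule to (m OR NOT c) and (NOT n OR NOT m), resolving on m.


The clauses contain complementary literals m and NOTm.
Resolution eliminates this pair and disjoins the remaining literals (merging duplicates).

(NOT c OR NOT n)


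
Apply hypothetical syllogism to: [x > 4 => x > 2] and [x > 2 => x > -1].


Hypothetical syllogism: from (P → Q) and (Q → R), infer (P → R).
Chain the two implications through the shared middle term 'x > 2'.

x > 4 => x > -1


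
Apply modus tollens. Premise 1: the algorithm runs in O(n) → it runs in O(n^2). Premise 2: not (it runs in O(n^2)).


Modus tollens: from (P → Q) and ¬Q, infer ¬P.
Q = 'it runs in O(n^2)' is denied; since P → Q, P must also fail.

Not (the algorithm runs in O(n)).


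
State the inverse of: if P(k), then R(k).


The inverse of (P → Q) is (¬P → ¬Q). It is equivalent to the converse, not to the original.
Here P = 'P(k)' and Q = 'R(k)'.

If not (P(k)), then not (R(k)).


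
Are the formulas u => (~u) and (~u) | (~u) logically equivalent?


Compare truth tables:
u | φ | ψ
---------
False | True | True
True | False | False
The columns φ and ψ agree on every row.

Yes, they are logically equivalent.


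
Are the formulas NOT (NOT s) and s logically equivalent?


Compare truth tables:
s | φ | ψ
---------
F | F | F
T | T | T
The columns φ and ψ agree on every row.

Yes, they are logically equivalent.


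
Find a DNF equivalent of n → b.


Step 1: Rewrite n → b as ¬n ∨ b.

(¬n) ∨ b


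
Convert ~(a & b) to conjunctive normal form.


Step 1: Apply De Morgan: ¬(a ∧ b) = ¬a ∨ ¬b.

(~a) | (~b)


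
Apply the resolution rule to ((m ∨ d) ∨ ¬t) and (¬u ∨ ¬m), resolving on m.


The clauses contain complementary literals m and ¬m.
Resolution eliminates this pair and disjoins the remaining literals (merging duplicates).

((¬t ∨ d) ∨ ¬u)


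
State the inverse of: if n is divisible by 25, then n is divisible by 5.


The inverse of (P → Q) is (¬P → ¬Q). It is equivalent to the converse, not to the original.
Here P = 'n is divisible by 25' and Q = 'n is divisible by 5'.

If not (n is divisible by 25), then not (n is divisible by 5).


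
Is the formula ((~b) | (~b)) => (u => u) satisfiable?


Search for a satisfying assignment over {b, u}.
Try b=False, u=False: the formula evaluates to True.
A satisfying assignment exists.

Satisfiable.


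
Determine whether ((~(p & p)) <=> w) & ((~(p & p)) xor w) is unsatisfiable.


Truth table over {p, w}:
p | w | φ
---------
False | False | False
True | False | False
False | True | False
True | True | False
Every row is false.

Yes, it is a contradiction.


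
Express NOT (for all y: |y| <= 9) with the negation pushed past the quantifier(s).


¬(for all x: φ) = there exists x: ¬φ, and ¬(there exists x: φ) = for all x: ¬φ.
Apply to the universal statement.

there exists y: NOT(|y| <= 9)


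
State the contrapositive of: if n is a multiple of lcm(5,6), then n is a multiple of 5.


The contrapositive of (P → Q) is (¬Q → ¬P); it is logically equivalent to the original.
Here P = 'n is a multiple of lcm(5,6)' and Q = 'n is a multiple of 5'.

If not (n is a multiple of 5), then not (n is a multiple of lcm(5,6)).


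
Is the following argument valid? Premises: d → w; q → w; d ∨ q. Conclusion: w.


This matches the form of proof by cases: the conclusion follows in every model of the premises.

Valid.


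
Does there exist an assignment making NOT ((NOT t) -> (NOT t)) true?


Check all 2 assignments over {t}:
t | φ
-----
F | F
T | F
No assignment makes the formula true.

Unsatisfiable.


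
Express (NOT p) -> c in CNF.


Step 1: Rewrite (¬p) → c as ¬(¬p) ∨ c.
Step 2: Eliminate any double negations (¬¬X = X).

p OR c


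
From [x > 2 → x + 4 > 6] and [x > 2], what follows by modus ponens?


Modus ponens: from (P → Q) and P, infer Q.
P = 'x > 2' is asserted, and P → Q holds, so Q follows.

x + 4 > 6.


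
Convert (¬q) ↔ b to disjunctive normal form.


Step 1: (¬q) ↔ b is true exactly when both agree: ((¬q) ∧ b) ∨ (¬(¬q) ∧ ¬b).
Step 2: Eliminate any double negations (¬¬X = X).

((¬q) ∧ b) ∨ (q ∧ (¬b))


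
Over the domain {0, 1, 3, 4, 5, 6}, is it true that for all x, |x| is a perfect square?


Evaluate the predicate on each element: 0:T, 1:T, 3:F, 4:T, 5:F, 6:F.
Counterexample x = 3 fails the predicate.

F


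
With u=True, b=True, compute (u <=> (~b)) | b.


Substitute u=True, b=True:
~b = False
u <=> (~b) = True <=> False = False
(u <=> (~b)) | b = False | True = True

True
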